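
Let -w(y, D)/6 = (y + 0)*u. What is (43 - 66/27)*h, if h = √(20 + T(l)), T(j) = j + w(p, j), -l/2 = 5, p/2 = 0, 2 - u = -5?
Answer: 365*√10/9 ≈ 128.25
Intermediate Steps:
u = 7 (u = 2 - 1*(-5) = 2 + 5 = 7)
p = 0 (p = 2*0 = 0)
l = -10 (l = -2*5 = -10)
w(y, D) = -42*y (w(y, D) = -6*(y + 0)*7 = -6*y*7 = -42*y)
T(j) = j (T(j) = j - 42*0 = j + 0 = j)
h = √10 (h = √(20 - 10) = √10 ≈ 3.1623)
(43 - 66/27)*h = (43 - 66/27)*√10 = (43 - 66*1/27)*√10 = (43 - 22/9)*√10 = 365*√10/9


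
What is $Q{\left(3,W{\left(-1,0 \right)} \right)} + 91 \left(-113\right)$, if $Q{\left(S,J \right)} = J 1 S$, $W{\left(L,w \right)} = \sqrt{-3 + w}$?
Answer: $-10283 + 3 i \sqrt{3} \approx -10283.0 + 5.1962 i$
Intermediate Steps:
$Q{\left(S,J \right)} = J S$
$Q{\left(3,W{\left(-1,0 \right)} \right)} + 91 \left(-113\right) = \sqrt{-3 + 0} \cdot 3 + 91 \left(-113\right) = \sqrt{-3} \cdot 3 - 10283 = i \sqrt{3} \cdot 3 - 10283 = 3 i \sqrt{3} - 10283 = -10283 + 3 i \sqrt{3}$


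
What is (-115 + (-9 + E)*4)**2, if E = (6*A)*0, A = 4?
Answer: 22801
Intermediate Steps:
E = 0 (E = (6*4)*0 = 24*0 = 0)
(-115 + (-9 + E)*4)**2 = (-115 + (-9 + 0)*4)**2 = (-115 - 9*4)**2 = (-115 - 36)**2 = (-151)**2 = 22801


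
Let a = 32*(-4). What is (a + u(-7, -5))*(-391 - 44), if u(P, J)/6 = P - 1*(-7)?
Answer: 55680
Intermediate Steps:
u(P, J) = 42 + 6*P (u(P, J) = 6*(P - 1*(-7)) = 6*(P + 7) = 6*(7 + P) = 42 + 6*P)
a = -128
(a + u(-7, -5))*(-391 - 44) = (-128 + (42 + 6*(-7)))*(-391 - 44) = (-128 + (42 - 42))*(-435) = (-128 + 0)*(-435) = -128*(-435) = 55680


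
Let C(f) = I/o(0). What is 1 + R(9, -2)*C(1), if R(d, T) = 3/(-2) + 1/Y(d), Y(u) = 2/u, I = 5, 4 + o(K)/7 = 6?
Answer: 29/14 ≈ 2.0714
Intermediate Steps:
o(K) = 14 (o(K) = -28 + 7*6 = -28 + 42 = 14)
C(f) = 5/14
R(d, T) = -3/2 + d/2 (R(d, T) = 3/(-2) + 1/(2/d) = 3*(-1/2) + 1*(d/2) = -3/2 + d/2)
1 + R(9, -2)*C(1) = 1 + (-3/2 + (1/2)*9)*(5/14) = 1 + (-3/2 + 9/2)*(5/14) = 1 + 3*(5/14) = 1 + 15/14 = 29/14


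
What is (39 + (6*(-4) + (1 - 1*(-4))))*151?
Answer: 3020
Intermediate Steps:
(39 + (6*(-4) + (1 - 1*(-4))))*151 = (39 + (-24 + (1 + 4)))*151 = (39 + (-24 + 5))*151 = (39 - 19)*151 = 20*151 = 3020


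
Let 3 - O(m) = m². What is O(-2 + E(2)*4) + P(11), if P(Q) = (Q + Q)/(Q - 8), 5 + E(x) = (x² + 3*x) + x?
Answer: -1997/3 ≈ -665.67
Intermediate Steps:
E(x) = -5 + x² + 4*x (E(x) = -5 + ((x² + 3*x) + x) = -5 + (x² + 4*x) = -5 + x² + 4*x)
O(m) = 3 - m²
P(Q) = 2*Q/(-8 + Q) (P(Q) = (2*Q)/(-8 + Q) = 2*Q/(-8 + Q))
O(-2 + E(2)*4) + P(11) = (3 - (-2 + (-5 + 2² + 4*2)*4)²) + 2*11/(-8 + 11) = (3 - (-2 + (-5 + 4 + 8)*4)²) + 2*11/3 = (3 - (-2 + 7*4)²) + 2*11*(⅓) = (3 - (-2 + 28)²) + 22/3 = (3 - 1*26²) + 22/3 = (3 - 1*676) + 22/3 = (3 - 676) + 22/3 = -673 + 22/3 = -1997/3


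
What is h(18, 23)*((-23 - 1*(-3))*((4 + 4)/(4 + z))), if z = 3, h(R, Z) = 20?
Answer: -3200/7 ≈ -457.14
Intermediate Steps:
h(18, 23)*((-23 - 1*(-3))*((4 + 4)/(4 + z))) = 20*((-23 - 1*(-3))*((4 + 4)/(4 + 3))) = 20*((-23 + 3)*(8/7)) = 20*(-160/7) = -3200/7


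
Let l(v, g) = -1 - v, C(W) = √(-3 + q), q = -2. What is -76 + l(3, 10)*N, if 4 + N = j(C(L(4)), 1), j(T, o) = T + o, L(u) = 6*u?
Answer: -64 - 4*I*√5 ≈ -64.0 - 8.9443*I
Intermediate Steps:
C(W) = I*√5 (C(W) = √(-3 - 2) = √(-5) = I*√5)
N = -3 + I*√5 (N = -4 + (I*√5 + 1) = -4 + (1 + I*√5) = -3 + I*√5 ≈ -3.0 + 2.2361*I)
-76 + l(3, 10)*N = -76 + (-1 - 1*3)*(-3 + I*√5) = -76 + (-1 - 3)*(-3 + I*√5) = -76 - 4*(-3 + I*√5) = -76 + (12 - 4*I*√5) = -64 - 4*I*√5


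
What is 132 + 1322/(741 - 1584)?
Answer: 109954/843 ≈ 130.43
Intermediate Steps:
132 + 1322/(741 - 1584) = 132 + 1322/(-843) = 132 + 1322*(-1/843) = 132 - 1322/843 = 109954/843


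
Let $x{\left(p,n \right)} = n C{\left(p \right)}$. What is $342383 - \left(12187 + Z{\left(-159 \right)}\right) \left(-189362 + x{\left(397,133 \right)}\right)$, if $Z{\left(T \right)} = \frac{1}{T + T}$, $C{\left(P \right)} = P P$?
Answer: $- \frac{80503511022481}{318} \approx -2.5316 \cdot 10^{11}$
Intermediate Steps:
$C{\left(P \right)} = P^{2}$
$x{\left(p,n \right)} = n p^{2}$
$Z{\left(T \right)} = \frac{1}{2 T}$
$342383 - \left(12187 + Z{\left(-159 \right)}\right) \left(-189362 + x{\left(397,133 \right)}\right) = 342383 - \left(12187 + \frac{1}{2 \left(-159\right)}\right) \left(-189362 + 133 \cdot 397^{2}\right) = 342383 - \left(12187 + \frac{1}{2} \left(- \frac{1}{159}\right)\right) \left(-189362 + 133 \cdot 157609\right) = 342383 - \left(12187 - \frac{1}{318}\right) \left(-189362 + 20961997\right) = 342383 - \frac{3875465}{318} \cdot 20772635 = 342383 - \frac{80503619900275}{318} = - \frac{80503511022481}{318}$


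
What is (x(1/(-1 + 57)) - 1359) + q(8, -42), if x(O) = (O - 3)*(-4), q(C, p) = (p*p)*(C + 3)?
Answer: 252797/14 ≈ 18057.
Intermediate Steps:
q(C, p) = p**2*(3 + C)
x(O) = 12 - 4*O (x(O) = (-3 + O)*(-4) = 12 - 4*O)
(x(1/(-1 + 57)) - 1359) + q(8, -42) = ((12 - 4/(-1 + 57)) - 1359) + (-42)**2*(3 + 8) = ((12 - 4/56) - 1359) + 1764*11 = ((12 - 4*1/56) - 1359) + 19404 = ((12 - 1/14) - 1359) + 19404 = (167/14 - 1359) + 19404 = -18859/14 + 19404 = 252797/14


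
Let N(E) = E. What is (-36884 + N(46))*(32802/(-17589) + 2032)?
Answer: -39860999956/533 ≈ -7.4786e+7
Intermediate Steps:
(-36884 + N(46))*(32802/(-17589) + 2032) = (-36884 + 46)*(32802/(-17589) + 2032) = -36838*(32802*(-1/17589) + 2032) = -36838*(-994/533 + 2032) = -36838*1082062/533 = -39860999956/533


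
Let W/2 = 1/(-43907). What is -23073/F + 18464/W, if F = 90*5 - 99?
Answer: -47425890299/117 ≈ -4.0535e+8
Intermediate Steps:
F = 351 (F = 450 - 99 = 351)
W = -2/43907 (W = 2/(-43907) = 2*(-1/43907) = -2/43907 ≈ -4.5551e-5)
-23073/F + 18464/W = -23073/351 + 18464/(-2/43907) = -23073*1/351 + 18464*(-43907/2) = -7691/117 - 405349424 = -47425890299/117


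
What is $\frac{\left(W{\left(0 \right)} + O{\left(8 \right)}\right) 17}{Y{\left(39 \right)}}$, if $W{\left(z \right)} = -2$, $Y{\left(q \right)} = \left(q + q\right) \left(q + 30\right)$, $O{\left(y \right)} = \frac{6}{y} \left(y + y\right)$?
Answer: $\frac{85}{2691} \approx 0.031587$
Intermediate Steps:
$O{\left(y \right)} = 12$ ($O{\left(y \right)} = \frac{6}{y} 2 y = 12$)
$Y{\left(q \right)} = 2 q \left(30 + q\right)$
$\frac{\left(W{\left(0 \right)} + O{\left(8 \right)}\right) 17}{Y{\left(39 \right)}} = \frac{\left(-2 + 12\right) 17}{2 \cdot 39 \left(30 + 39\right)} = \frac{10 \cdot 17}{2 \cdot 39 \cdot 69} = \frac{170}{5382} = 170 \cdot \frac{1}{5382} = \frac{85}{2691}$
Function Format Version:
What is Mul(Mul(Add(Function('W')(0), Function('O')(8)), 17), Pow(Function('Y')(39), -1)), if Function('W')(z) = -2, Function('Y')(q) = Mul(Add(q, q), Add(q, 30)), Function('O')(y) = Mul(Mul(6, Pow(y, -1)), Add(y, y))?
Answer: Rational(85, 2691) ≈ 0.031587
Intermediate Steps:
Function('O')(y) = 12 (Function('O')(y) = Mul(Mul(6, Pow(y, -1)), Mul(2, y)) = 12)
Function('Y')(q) = Mul(2, q, Add(30, q)) (Function('Y')(q) = Mul(Mul(2, q), Add(30, q)) = Mul(2, q, Add(30, q)))
Mul(Mul(Add(Function('W')(0), Function('O')(8)), 17), Pow(Function('Y')(39), -1)) = Mul(Mul(Add(-2, 12), 17), Pow(Mul(2, 39, Add(30, 39)), -1)) = Mul(Mul(10, 17), Pow(Mul(2, 39, 69), -1)) = Mul(170, Pow(5382, -1)) = Mul(170, Rational(1, 5382)) = Rational(85, 2691)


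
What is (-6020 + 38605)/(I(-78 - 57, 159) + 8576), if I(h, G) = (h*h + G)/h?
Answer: 209475/54256 ≈ 3.8609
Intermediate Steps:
I(h, G) = (G + h²)/h (I(h, G) = (h² + G)/h = (G + h²)/h)
(-6020 + 38605)/(I(-78 - 57, 159) + 8576) = (-6020 + 38605)/(((-78 - 57) + 159/(-78 - 57)) + 8576) = 32585/((-135 + 159/(-135)) + 8576) = 32585/((-135 + 159*(-1/135)) + 8576) = 32585/((-135 - 53/45) + 8576) = 32585/(-6128/45 + 8576) = 32585/(379792/45) = 32585*(45/379792) = 209475/54256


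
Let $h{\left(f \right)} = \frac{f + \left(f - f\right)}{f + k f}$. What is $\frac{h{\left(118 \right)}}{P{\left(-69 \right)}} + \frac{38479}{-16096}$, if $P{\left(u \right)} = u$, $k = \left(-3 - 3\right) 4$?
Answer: $- \frac{61050077}{25544352} \approx -2.39$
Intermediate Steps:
$k = -24$ ($k = \left(-6\right) 4 = -24$)
$h{\left(f \right)} = - \frac{1}{23}$ ($h{\left(f \right)} = \frac{f + \left(f - f\right)}{f - 24 f} = \frac{f + 0}{\left(-23\right) f} = f \left(- \frac{1}{23 f}\right) = - \frac{1}{23}$)
$\frac{h{\left(118 \right)}}{P{\left(-69 \right)}} + \frac{38479}{-16096} = - \frac{1}{23 \left(-69\right)} + \frac{38479}{-16096} = \left(- \frac{1}{23}\right) \left(- \frac{1}{69}\right) + 38479 \left(- \frac{1}{16096}\right) = \frac{1}{1587} - \frac{38479}{16096} = - \frac{61050077}{25544352}$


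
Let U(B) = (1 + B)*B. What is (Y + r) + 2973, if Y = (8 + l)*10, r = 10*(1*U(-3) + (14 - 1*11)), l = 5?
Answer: 3193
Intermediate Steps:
U(B) = B*(1 + B)
r = 90 (r = 10*(1*(-3*(1 - 3)) + (14 - 1*11)) = 10*(1*(-3*(-2)) + (14 - 11)) = 10*(1*6 + 3) = 10*(6 + 3) = 10*9 = 90)
Y = 130 (Y = (8 + 5)*10 = 13*10 = 130)
(Y + r) + 2973 = (130 + 90) + 2973 = 220 + 2973 = 3193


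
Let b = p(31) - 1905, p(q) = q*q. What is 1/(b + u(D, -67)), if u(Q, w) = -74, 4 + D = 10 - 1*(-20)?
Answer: -1/1018 ≈ -0.00098232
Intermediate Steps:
p(q) = q**2
D = 26 (D = -4 + (10 - 1*(-20)) = -4 + (10 + 20) = -4 + 30 = 26)
b = -944 (b = 31**2 - 1905 = 961 - 1905 = -944)
1/(b + u(D, -67)) = 1/(-944 - 74) = 1/(-1018) = -1/1018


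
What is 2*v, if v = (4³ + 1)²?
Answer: 8450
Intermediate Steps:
v = 4225 (v = (64 + 1)² = 65² = 4225)
2*v = 2*4225 = 8450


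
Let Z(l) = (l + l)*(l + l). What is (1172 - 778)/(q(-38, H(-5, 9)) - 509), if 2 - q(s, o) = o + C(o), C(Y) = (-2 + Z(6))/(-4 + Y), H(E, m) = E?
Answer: -1773/2188 ≈ -0.81033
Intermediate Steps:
Z(l) = 4*l² (Z(l) = (2*l)*(2*l) = 4*l²)
C(Y) = 142/(-4 + Y) (C(Y) = (-2 + 4*6²)/(-4 + Y) = (-2 + 4*36)/(-4 + Y) = (-2 + 144)/(-4 + Y) = 142/(-4 + Y))
q(s, o) = 2 - o - 142/(-4 + o) (q(s, o) = 2 - (o + 142/(-4 + o)) = 2 + (-o - 142/(-4 + o)) = 2 - o - 142/(-4 + o))
(1172 - 778)/(q(-38, H(-5, 9)) - 509) = (1172 - 778)/((-142 + (-4 - 5)*(2 - 1*(-5)))/(-4 - 5) - 509) = 394/((-142 - 9*(2 + 5))/(-9) - 509) = 394/(-(-142 - 9*7)/9 - 509) = 394/(-(-142 - 63)/9 - 509) = 394/(-⅑*(-205) - 509) = 394/(205/9 - 509) = 394/(-4376/9) = 394*(-9/4376) = -1773/2188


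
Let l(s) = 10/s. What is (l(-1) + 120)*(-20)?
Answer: -2200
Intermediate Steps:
(l(-1) + 120)*(-20) = (10/(-1) + 120)*(-20) = (10*(-1) + 120)*(-20) = (-10 + 120)*(-20) = 110*(-20) = -2200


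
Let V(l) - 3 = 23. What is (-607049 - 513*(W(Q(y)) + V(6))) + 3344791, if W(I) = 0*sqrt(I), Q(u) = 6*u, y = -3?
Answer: 2724404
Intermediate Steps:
V(l) = 26 (V(l) = 3 + 23 = 26)
W(I) = 0
(-607049 - 513*(W(Q(y)) + V(6))) + 3344791 = (-607049 - 513*(0 + 26)) + 3344791 = (-607049 - 513*26) + 3344791 = (-607049 - 13338) + 3344791 = -620387 + 3344791 = 2724404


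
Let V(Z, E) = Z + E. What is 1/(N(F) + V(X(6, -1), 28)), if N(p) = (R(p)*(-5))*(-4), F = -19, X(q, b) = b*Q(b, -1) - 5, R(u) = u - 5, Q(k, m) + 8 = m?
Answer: -1/448 ≈ -0.0022321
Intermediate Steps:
Q(k, m) = -8 + m
R(u) = -5 + u
X(q, b) = -5 - 9*b (X(q, b) = b*(-8 - 1) - 5 = b*(-9) - 5 = -9*b - 5 = -5 - 9*b)
V(Z, E) = E + Z
N(p) = -100 + 20*p (N(p) = ((-5 + p)*(-5))*(-4) = (25 - 5*p)*(-4) = -100 + 20*p)
1/(N(F) + V(X(6, -1), 28)) = 1/((-100 + 20*(-19)) + (28 + (-5 - 9*(-1)))) = 1/((-100 - 380) + (28 + (-5 + 9))) = 1/(-480 + (28 + 4)) = 1/(-480 + 32) = 1/(-448) = -1/448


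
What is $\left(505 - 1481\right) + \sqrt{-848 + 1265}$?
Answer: $-976 + \sqrt{417} \approx -955.58$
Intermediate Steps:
$\left(505 - 1481\right) + \sqrt{-848 + 1265} = -976 + \sqrt{417}$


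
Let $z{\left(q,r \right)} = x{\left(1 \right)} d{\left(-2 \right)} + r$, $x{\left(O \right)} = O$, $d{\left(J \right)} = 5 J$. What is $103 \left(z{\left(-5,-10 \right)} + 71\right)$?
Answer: $5253$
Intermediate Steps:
$z{\left(q,r \right)} = -10 + r$ ($z{\left(q,r \right)} = 1 \cdot 5 \left(-2\right) + r = 1 \left(-10\right) + r = -10 + r$)
$103 \left(z{\left(-5,-10 \right)} + 71\right) = 103 \left(\left(-10 - 10\right) + 71\right) = 103 \left(-20 + 71\right) = 103 \cdot 51 = 5253$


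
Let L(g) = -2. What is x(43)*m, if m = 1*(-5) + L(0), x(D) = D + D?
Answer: -602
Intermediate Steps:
x(D) = 2*D
m = -7 (m = 1*(-5) - 2 = -5 - 2 = -7)
x(43)*m = (2*43)*(-7) = 86*(-7) = -602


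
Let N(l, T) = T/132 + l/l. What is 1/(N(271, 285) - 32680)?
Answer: -44/1437781 ≈ -3.0603e-5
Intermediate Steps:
N(l, T) = 1 + T/132 (N(l, T) = T*(1/132) + 1 = T/132 + 1 = 1 + T/132)
1/(N(271, 285) - 32680) = 1/((1 + (1/132)*285) - 32680) = 1/((1 + 95/44) - 32680) = 1/(139/44 - 32680) = 1/(-1437781/44) = -44/1437781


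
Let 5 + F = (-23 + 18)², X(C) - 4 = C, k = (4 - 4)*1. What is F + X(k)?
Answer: 24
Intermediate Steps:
k = 0 (k = 0*1 = 0)
X(C) = 4 + C
F = 20 (F = -5 + (-23 + 18)² = -5 + (-5)² = -5 + 25 = 20)
F + X(k) = 20 + (4 + 0) = 20 + 4 = 24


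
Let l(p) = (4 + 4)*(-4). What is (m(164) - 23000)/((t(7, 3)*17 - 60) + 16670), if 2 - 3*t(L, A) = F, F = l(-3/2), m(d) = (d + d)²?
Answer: 31719/6301 ≈ 5.0340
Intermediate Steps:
m(d) = 4*d² (m(d) = (2*d)² = 4*d²)
l(p) = -32 (l(p) = 8*(-4) = -32)
F = -32
t(L, A) = 34/3 (t(L, A) = ⅔ - ⅓*(-32) = ⅔ + 32/3 = 34/3)
(m(164) - 23000)/((t(7, 3)*17 - 60) + 16670) = (4*164² - 23000)/(((34/3)*17 - 60) + 16670) = (4*26896 - 23000)/((578/3 - 60) + 16670) = (107584 - 23000)/(398/3 + 16670) = 84584/(50408/3) = 84584*(3/50408) = 31719/6301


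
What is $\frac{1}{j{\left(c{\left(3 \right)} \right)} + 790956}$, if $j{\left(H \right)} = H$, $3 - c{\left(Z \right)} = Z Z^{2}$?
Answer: $\frac{1}{790932} \approx 1.2643 \cdot 10^{-6}$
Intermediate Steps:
$c{\left(Z \right)} = 3 - Z^{3}$ ($c{\left(Z \right)} = 3 - Z Z^{2} = 3 - Z^{3}$)
$\frac{1}{j{\left(c{\left(3 \right)} \right)} + 790956} = \frac{1}{\left(3 - 3^{3}\right) + 790956} = \frac{1}{\left(3 - 27\right) + 790956} = \frac{1}{-24 + 790956} = \frac{1}{790932}$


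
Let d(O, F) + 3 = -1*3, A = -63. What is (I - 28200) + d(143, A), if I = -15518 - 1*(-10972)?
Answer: -32752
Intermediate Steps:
d(O, F) = -6 (d(O, F) = -3 - 1*3 = -3 - 3 = -6)
I = -4546 (I = -15518 + 10972 = -4546)
(I - 28200) + d(143, A) = (-4546 - 28200) - 6 = -32746 - 6 = -32752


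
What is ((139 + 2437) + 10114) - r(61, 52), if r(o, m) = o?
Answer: 12629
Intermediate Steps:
((139 + 2437) + 10114) - r(61, 52) = ((139 + 2437) + 10114) - 1*61 = (2576 + 10114) - 61 = 12690 - 61 = 12629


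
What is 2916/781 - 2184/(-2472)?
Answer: 371419/80443 ≈ 4.6172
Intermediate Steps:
2916/781 - 2184/(-2472) = 2916*(1/781) - 2184*(-1/2472) = 2916/781 + 91/103 = 371419/80443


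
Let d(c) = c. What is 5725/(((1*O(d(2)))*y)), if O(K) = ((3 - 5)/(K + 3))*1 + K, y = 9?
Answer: 28625/72 ≈ 397.57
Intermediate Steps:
O(K) = K - 2/(3 + K) (O(K) = -2/(3 + K)*1 + K = -2/(3 + K) + K = K - 2/(3 + K))
5725/(((1*O(d(2)))*y)) = 5725/(((1*((-2 + 2² + 3*2)/(3 + 2)))*9)) = 5725/(((1*((-2 + 4 + 6)/5))*9)) = 5725/(((1*((⅕)*8))*9)) = 5725/(((1*(8/5))*9)) = 5725/(((8/5)*9)) = 5725/(72/5) = 5725*(5/72) = 28625/72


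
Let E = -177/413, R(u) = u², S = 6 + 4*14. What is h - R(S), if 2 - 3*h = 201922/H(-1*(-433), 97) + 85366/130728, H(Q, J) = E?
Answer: 10014215383/65364 ≈ 1.5321e+5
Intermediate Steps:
S = 62 (S = 6 + 56 = 62)
E = -3/7 (E = -177*1/413 = -3/7 ≈ -0.42857)
H(Q, J) = -3/7
h = 10265474599/65364 (h = ⅔ - (201922/(-3/7) + 85366/130728)/3 = ⅔ - (201922*(-7/3) + 85366*(1/130728))/3 = ⅔ - (-1413454/3 + 42683/65364)/3 = ⅔ - ⅓*(-10265431023/21788) = ⅔ + 3421810341/21788 = 10265474599/65364 ≈ 1.5705e+5)
h - R(S) = 10265474599/65364 - 1*62² = 10265474599/65364 - 1*3844 = 10265474599/65364 - 3844 = 10014215383/65364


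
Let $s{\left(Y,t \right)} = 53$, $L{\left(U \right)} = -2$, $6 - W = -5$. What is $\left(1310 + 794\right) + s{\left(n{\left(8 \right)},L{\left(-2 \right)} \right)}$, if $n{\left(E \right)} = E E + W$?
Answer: $2157$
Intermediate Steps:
$W = 11$ ($W = 6 - -5 = 6 + 5 = 11$)
$n{\left(E \right)} = 11 + E^{2}$ ($n{\left(E \right)} = E E + 11 = E^{2} + 11 = 11 + E^{2}$)
$\left(1310 + 794\right) + s{\left(n{\left(8 \right)},L{\left(-2 \right)} \right)} = \left(1310 + 794\right) + 53 = 2104 + 53 = 2157$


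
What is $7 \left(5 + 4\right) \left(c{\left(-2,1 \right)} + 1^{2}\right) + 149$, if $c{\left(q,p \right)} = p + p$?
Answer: $338$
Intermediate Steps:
$c{\left(q,p \right)} = 2 p$
$7 \left(5 + 4\right) \left(c{\left(-2,1 \right)} + 1^{2}\right) + 149 = 7 \left(5 + 4\right) \left(2 \cdot 1 + 1^{2}\right) + 149 = 7 \cdot 9 \left(2 + 1\right) + 149 = 63 \cdot 3 + 149 = 189 + 149 = 338$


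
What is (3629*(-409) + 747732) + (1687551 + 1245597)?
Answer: 2196619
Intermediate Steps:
(3629*(-409) + 747732) + (1687551 + 1245597) = (-1484261 + 747732) + 2933148 = -736529 + 2933148 = 2196619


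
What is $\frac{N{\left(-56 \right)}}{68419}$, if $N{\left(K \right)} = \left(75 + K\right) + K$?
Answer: $- \frac{37}{68419} \approx -0.00054079$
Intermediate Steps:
$N{\left(K \right)} = 75 + 2 K$
$\frac{N{\left(-56 \right)}}{68419} = \frac{75 + 2 \left(-56\right)}{68419} = \left(75 - 112\right) \frac{1}{68419} = \left(-37\right) \frac{1}{68419} = - \frac{37}{68419}$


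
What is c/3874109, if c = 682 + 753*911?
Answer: 686665/3874109 ≈ 0.17724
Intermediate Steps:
c = 686665 (c = 682 + 685983 = 686665)
c/3874109 = 686665/3874109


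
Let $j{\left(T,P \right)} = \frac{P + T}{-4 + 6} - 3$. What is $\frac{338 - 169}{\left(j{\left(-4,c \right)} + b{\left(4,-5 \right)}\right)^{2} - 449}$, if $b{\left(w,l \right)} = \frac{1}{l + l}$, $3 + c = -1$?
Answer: $- \frac{16900}{39859} \approx -0.42399$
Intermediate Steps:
$c = -4$ ($c = -3 - 1 = -4$)
$j{\left(T,P \right)} = -3 + \frac{P}{2} + \frac{T}{2}$ ($j{\left(T,P \right)} = \frac{P + T}{2} - 3 = \left(P + T\right) \frac{1}{2} - 3 = \left(\frac{P}{2} + \frac{T}{2}\right) - 3 = -3 + \frac{P}{2} + \frac{T}{2}$)
$b{\left(w,l \right)} = \frac{1}{2 l}$
$\frac{338 - 169}{\left(j{\left(-4,c \right)} + b{\left(4,-5 \right)}\right)^{2} - 449} = \frac{338 - 169}{\left(\left(-3 + \frac{1}{2} \left(-4\right) + \frac{1}{2} \left(-4\right)\right) + \frac{1}{2 \left(-5\right)}\right)^{2} - 449} = \frac{169}{\left(\left(-3 - 2 - 2\right) + \frac{1}{2} \left(- \frac{1}{5}\right)\right)^{2} - 449} = \frac{169}{\left(-7 - \frac{1}{10}\right)^{2} - 449} = \frac{169}{\left(- \frac{71}{10}\right)^{2} - 449} = \frac{169}{\frac{5041}{100} - 449} = \frac{169}{- \frac{39859}{100}} = 169 \left(- \frac{100}{39859}\right) = - \frac{16900}{39859}$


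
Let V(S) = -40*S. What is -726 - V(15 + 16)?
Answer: 514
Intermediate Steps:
-726 - V(15 + 16) = -726 - (-40)*(15 + 16) = -726 - (-40)*31 = -726 - 1*(-1240) = -726 + 1240 = 514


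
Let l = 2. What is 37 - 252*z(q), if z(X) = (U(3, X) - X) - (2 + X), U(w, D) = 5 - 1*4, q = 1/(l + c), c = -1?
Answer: 793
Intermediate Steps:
q = 1 (q = 1/(2 - 1) = 1/1 = 1)
U(w, D) = 1 (U(w, D) = 5 - 4 = 1)
z(X) = -1 - 2*X (z(X) = (1 - X) - (2 + X) = (1 - X) + (-2 - X) = -1 - 2*X)
37 - 252*z(q) = 37 - 252*(-1 - 2*1) = 37 - 252*(-1 - 2) = 37 - 252*(-3) = 37 - 42*(-18) = 37 + 756 = 793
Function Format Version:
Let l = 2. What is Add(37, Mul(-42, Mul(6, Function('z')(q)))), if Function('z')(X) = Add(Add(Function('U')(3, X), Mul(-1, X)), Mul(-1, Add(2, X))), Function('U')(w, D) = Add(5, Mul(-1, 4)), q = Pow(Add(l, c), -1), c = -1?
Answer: 793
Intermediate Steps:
q = 1 (q = Pow(Add(2, -1), -1) = Pow(1, -1) = 1)
Function('U')(w, D) = 1 (Function('U')(w, D) = Add(5, -4) = 1)
Function('z')(X) = Add(-1, Mul(-2, X)) (Function('z')(X) = Add(Add(1, Mul(-1, X)), Mul(-1, Add(2, X))) = Add(Add(1, Mul(-1, X)), Add(-2, Mul(-1, X))) = Add(-1, Mul(-2, X)))
Add(37, Mul(-42, Mul(6, Function('z')(q)))) = Add(37, Mul(-42, Mul(6, Add(-1, Mul(-2, 1))))) = Add(37, Mul(-42, Mul(6, Add(-1, -2)))) = Add(37, Mul(-42, Mul(6, -3))) = Add(37, Mul(-42, -18)) = Add(37, 756) = 793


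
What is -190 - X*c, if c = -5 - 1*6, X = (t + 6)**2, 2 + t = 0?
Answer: -14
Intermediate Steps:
t = -2 (t = -2 + 0 = -2)
X = 16 (X = (-2 + 6)**2 = 4**2 = 16)
c = -11 (c = -5 - 6 = -11)
-190 - X*c = -190 - 16*(-11) = -190 - 1*(-176) = -190 + 176 = -14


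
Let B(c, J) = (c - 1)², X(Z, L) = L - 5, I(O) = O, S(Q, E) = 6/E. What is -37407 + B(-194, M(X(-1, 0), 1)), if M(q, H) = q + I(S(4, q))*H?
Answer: 618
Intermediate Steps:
X(Z, L) = -5 + L
M(q, H) = q + 6*H/q (M(q, H) = q + (6/q)*H = q + 6*H/q)
B(c, J) = (-1 + c)²
-37407 + B(-194, M(X(-1, 0), 1)) = -37407 + (-1 - 194)² = -37407 + (-195)² = -37407 + 38025 = 618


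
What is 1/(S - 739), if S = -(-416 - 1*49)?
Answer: -1/274 ≈ -0.0036496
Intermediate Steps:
S = 465 (S = -(-416 - 49) = -1*(-465) = 465)
1/(S - 739) = 1/(465 - 739) = 1/(-274) = -1/274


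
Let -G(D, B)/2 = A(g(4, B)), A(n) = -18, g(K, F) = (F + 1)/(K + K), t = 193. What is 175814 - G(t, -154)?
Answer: 175778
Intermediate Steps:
g(K, F) = (1 + F)/(2*K) (g(K, F) = (1 + F)/((2*K)) = (1 + F)*(1/(2*K)) = (1 + F)/(2*K))
G(D, B) = 36 (G(D, B) = -2*(-18) = 36)
175814 - G(t, -154) = 175814 - 1*36 = 175814 - 36 = 175778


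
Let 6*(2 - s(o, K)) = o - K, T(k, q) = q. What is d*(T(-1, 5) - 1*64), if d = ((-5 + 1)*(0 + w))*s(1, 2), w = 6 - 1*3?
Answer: 1534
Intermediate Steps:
w = 3 (w = 6 - 3 = 3)
s(o, K) = 2 - o/6 + K/6 (s(o, K) = 2 - (o - K)/6 = 2 + (-o/6 + K/6) = 2 - o/6 + K/6)
d = -26 (d = ((-5 + 1)*(0 + 3))*(2 - ⅙*1 + (⅙)*2) = (-4*3)*(2 - ⅙ + ⅓) = -12*13/6 = -26)
d*(T(-1, 5) - 1*64) = -26*(5 - 1*64) = -26*(5 - 64) = -26*(-59) = 1534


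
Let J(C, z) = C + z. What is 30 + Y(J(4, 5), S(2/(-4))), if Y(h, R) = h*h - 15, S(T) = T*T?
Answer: 96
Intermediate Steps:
S(T) = T²
Y(h, R) = -15 + h² (Y(h, R) = h² - 15 = -15 + h²)
30 + Y(J(4, 5), S(2/(-4))) = 30 + (-15 + (4 + 5)²) = 30 + (-15 + 9²) = 30 + (-15 + 81) = 30 + 66 = 96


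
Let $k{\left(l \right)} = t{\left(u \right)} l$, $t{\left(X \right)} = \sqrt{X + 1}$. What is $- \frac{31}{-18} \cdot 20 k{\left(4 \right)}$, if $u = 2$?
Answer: $\frac{1240 \sqrt{3}}{9} \approx 238.64$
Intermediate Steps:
$t{\left(X \right)} = \sqrt{1 + X}$
$k{\left(l \right)} = l \sqrt{3}$ ($k{\left(l \right)} = \sqrt{1 + 2} l = \sqrt{3} l = l \sqrt{3}$)
$- \frac{31}{-18} \cdot 20 k{\left(4 \right)} = - \frac{31}{-18} \cdot 20 \cdot 4 \sqrt{3} = \left(-31\right) \left(- \frac{1}{18}\right) 20 \cdot 4 \sqrt{3} = \frac{31}{18} \cdot 20 \cdot 4 \sqrt{3} = \frac{310 \cdot 4 \sqrt{3}}{9} = \frac{1240 \sqrt{3}}{9}$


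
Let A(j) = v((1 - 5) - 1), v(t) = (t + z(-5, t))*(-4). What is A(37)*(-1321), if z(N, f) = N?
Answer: -52840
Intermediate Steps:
v(t) = 20 - 4*t (v(t) = (t - 5)*(-4) = (-5 + t)*(-4) = 20 - 4*t)
A(j) = 40 (A(j) = 20 - 4*((1 - 5) - 1) = 20 - 4*(-4 - 1) = 20 - 4*(-5) = 20 + 20 = 40)
A(37)*(-1321) = 40*(-1321) = -52840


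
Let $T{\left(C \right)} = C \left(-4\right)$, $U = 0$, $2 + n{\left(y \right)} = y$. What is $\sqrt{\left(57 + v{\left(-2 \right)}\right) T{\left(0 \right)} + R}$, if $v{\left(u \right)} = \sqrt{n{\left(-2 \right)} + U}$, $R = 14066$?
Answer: $\sqrt{14066} \approx 118.6$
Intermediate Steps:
$n{\left(y \right)} = -2 + y$
$v{\left(u \right)} = 2 i$ ($v{\left(u \right)} = \sqrt{\left(-2 - 2\right) + 0} = \sqrt{-4 + 0} = \sqrt{-4} = 2 i$)
$T{\left(C \right)} = - 4 C$
$\sqrt{\left(57 + v{\left(-2 \right)}\right) T{\left(0 \right)} + R} = \sqrt{\left(57 + 2 i\right) \left(\left(-4\right) 0\right) + 14066} = \sqrt{\left(57 + 2 i\right) 0 + 14066} = \sqrt{0 + 14066} = \sqrt{14066}$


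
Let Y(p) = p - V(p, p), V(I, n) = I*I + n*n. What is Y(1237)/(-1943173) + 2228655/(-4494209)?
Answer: 9417577023794/8733025585157 ≈ 1.0784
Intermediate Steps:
V(I, n) = I**2 + n**2
Y(p) = p - 2*p**2 (Y(p) = p - (p**2 + p**2) = p - 2*p**2)
Y(1237)/(-1943173) + 2228655/(-4494209) = (1237*(1 - 2*1237))/(-1943173) + 2228655/(-4494209) = (1237*(1 - 2474))*(-1/1943173) + 2228655*(-1/4494209) = (1237*(-2473))*(-1/1943173) - 2228655/4494209 = -3059101*(-1/1943173) - 2228655/4494209 = 3059101/1943173 - 2228655/4494209 = 9417577023794/8733025585157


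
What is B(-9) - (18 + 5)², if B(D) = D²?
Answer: -448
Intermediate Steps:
B(-9) - (18 + 5)² = (-9)² - (18 + 5)² = 81 - 1*23² = 81 - 1*529 = 81 - 529 = -448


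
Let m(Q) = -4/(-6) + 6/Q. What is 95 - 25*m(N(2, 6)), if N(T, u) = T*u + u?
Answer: 70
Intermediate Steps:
N(T, u) = u + T*u
m(Q) = 2/3 + 6/Q (m(Q) = -4*(-1/6) + 6/Q = 2/3 + 6/Q)
95 - 25*m(N(2, 6)) = 95 - 25*(2/3 + 6/((6*(1 + 2)))) = 95 - 25*(2/3 + 6/((6*3))) = 95 - 25*(2/3 + 6/18) = 95 - 25*(2/3 + 6*(1/18)) = 95 - 25*(2/3 + 1/3) = 95 - 25*1 = 95 - 25 = 70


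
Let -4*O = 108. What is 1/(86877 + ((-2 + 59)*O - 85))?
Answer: 1/85253 ≈ 1.1730e-5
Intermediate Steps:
O = -27 (O = -¼*108 = -27)
1/(86877 + ((-2 + 59)*O - 85)) = 1/(86877 + ((-2 + 59)*(-27) - 85)) = 1/(86877 + (57*(-27) - 85)) = 1/(86877 + (-1539 - 85)) = 1/(86877 - 1624) = 1/85253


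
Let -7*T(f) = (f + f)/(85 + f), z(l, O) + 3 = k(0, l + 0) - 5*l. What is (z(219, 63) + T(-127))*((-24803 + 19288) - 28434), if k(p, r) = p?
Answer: 5483883817/147 ≈ 3.7305e+7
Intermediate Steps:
z(l, O) = -3 - 5*l (z(l, O) = -3 + (0 - 5*l) = -3 - 5*l)
T(f) = -2*f/(7*(85 + f)) (T(f) = -(f + f)/(7*(85 + f)) = -2*f/(7*(85 + f)))
(z(219, 63) + T(-127))*((-24803 + 19288) - 28434) = ((-3 - 5*219) - 2*(-127)/(595 + 7*(-127)))*((-24803 + 19288) - 28434) = ((-3 - 1095) - 2*(-127)/(595 - 889))*(-5515 - 28434) = (-1098 - 2*(-127)/(-294))*(-33949) = (-1098 - 2*(-127)*(-1/294))*(-33949) = (-1098 - 127/147)*(-33949) = -161533/147*(-33949) = 5483883817/147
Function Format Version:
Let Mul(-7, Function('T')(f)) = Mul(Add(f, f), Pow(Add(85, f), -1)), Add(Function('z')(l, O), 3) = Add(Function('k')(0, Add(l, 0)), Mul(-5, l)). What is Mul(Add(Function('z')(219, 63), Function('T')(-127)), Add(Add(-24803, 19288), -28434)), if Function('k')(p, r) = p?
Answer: Rational(5483883817, 147) ≈ 3.7305e+7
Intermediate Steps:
Function('z')(l, O) = Add(-3, Mul(-5, l)) (Function('z')(l, O) = Add(-3, Add(0, Mul(-5, l))) = Add(-3, Mul(-5, l)))
Function('T')(f) = Mul(Rational(-2, 7), f, Pow(Add(85, f), -1)) (Function('T')(f) = Mul(Rational(-1, 7), Mul(Add(f, f), Pow(Add(85, f), -1))) = Mul(Rational(-1, 7), Mul(Mul(2, f), Pow(Add(85, f), -1))) = Mul(Rational(-1, 7), Mul(2, f, Pow(Add(85, f), -1))) = Mul(Rational(-2, 7), f, Pow(Add(85, f), -1)))
Mul(Add(Function('z')(219, 63), Function('T')(-127)), Add(Add(-24803, 19288), -28434)) = Mul(Add(Add(-3, Mul(-5, 219)), Mul(-2, -127, Pow(Add(595, Mul(7, -127)), -1))), Add(Add(-24803, 19288), -28434)) = Mul(Add(Add(-3, -1095), Mul(-2, -127, Pow(Add(595, -889), -1))), Add(-5515, -28434)) = Mul(Add(-1098, Mul(-2, -127, Pow(-294, -1))), -33949) = Mul(Add(-1098, Mul(-2, -127, Rational(-1, 294))), -33949) = Mul(Add(-1098, Rational(-127, 147)), -33949) = Mul(Rational(-161533, 147), -33949) = Rational(5483883817, 147)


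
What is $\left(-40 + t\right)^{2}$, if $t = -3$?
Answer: $1849$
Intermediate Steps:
$\left(-40 + t\right)^{2} = \left(-40 - 3\right)^{2} = \left(-43\right)^{2} = 1849$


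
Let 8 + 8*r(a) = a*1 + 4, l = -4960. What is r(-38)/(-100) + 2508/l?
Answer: -5619/12400 ≈ -0.45315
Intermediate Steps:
r(a) = -1/2 + a/8 (r(a) = -1 + (a*1 + 4)/8 = -1 + (a + 4)/8 = -1 + (4 + a)/8 = -1 + (1/2 + a/8) = -1/2 + a/8)
r(-38)/(-100) + 2508/l = (-1/2 + (1/8)*(-38))/(-100) + 2508/(-4960) = (-1/2 - 19/4)*(-1/100) + 2508*(-1/4960) = -21/4*(-1/100) - 627/1240 = 21/400 - 627/1240 = -5619/12400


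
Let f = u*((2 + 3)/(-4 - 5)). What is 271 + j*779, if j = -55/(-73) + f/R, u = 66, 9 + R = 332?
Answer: 2864798/3723 ≈ 769.49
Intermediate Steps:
R = 323 (R = -9 + 332 = 323)
f = -110/3 (f = 66*((2 + 3)/(-4 - 5)) = 66*(5/(-9)) = 66*(5*(-1/9)) = 66*(-5/9) = -110/3 ≈ -36.667)
j = 45265/70737 (j = -55/(-73) - 110/3/323 = -55*(-1/73) - 110/3*1/323 = 55/73 - 110/969 = 45265/70737 ≈ 0.63991)
271 + j*779 = 271 + (45265/70737)*779 = 271 + 1855865/3723 = 2864798/3723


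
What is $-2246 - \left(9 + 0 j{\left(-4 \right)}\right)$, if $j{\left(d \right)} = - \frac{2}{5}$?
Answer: $-2255$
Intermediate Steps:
$j{\left(d \right)} = - \frac{2}{5}$ ($j{\left(d \right)} = \left(-2\right) \frac{1}{5} = - \frac{2}{5}$)
$-2246 - \left(9 + 0 j{\left(-4 \right)}\right) = -2246 - \left(9 + 0 \left(- \frac{2}{5}\right)\right) = -2246 - \left(9 + 0\right) = -2246 - 9 = -2255$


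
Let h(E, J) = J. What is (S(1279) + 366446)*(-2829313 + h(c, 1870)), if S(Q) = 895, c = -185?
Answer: -1038635739063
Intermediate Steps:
(S(1279) + 366446)*(-2829313 + h(c, 1870)) = (895 + 366446)*(-2829313 + 1870) = 367341*(-2827443) = -1038635739063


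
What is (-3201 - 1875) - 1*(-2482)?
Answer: -2594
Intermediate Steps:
(-3201 - 1875) - 1*(-2482) = -5076 + 2482 = -2594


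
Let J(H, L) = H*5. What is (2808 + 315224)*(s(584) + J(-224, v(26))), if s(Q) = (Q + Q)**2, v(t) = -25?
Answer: 433510691328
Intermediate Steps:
s(Q) = 4*Q**2 (s(Q) = (2*Q)**2 = 4*Q**2)
J(H, L) = 5*H
(2808 + 315224)*(s(584) + J(-224, v(26))) = (2808 + 315224)*(4*584**2 + 5*(-224)) = 318032*(4*341056 - 1120) = 318032*(1364224 - 1120) = 318032*1363104 = 433510691328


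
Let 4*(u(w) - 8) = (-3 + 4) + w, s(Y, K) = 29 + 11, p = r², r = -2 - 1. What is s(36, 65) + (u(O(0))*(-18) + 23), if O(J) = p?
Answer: -126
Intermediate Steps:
r = -3
p = 9 (p = (-3)² = 9)
s(Y, K) = 40
O(J) = 9
u(w) = 33/4 + w/4 (u(w) = 8 + ((-3 + 4) + w)/4 = 8 + (1 + w)/4 = 8 + (¼ + w/4) = 33/4 + w/4)
s(36, 65) + (u(O(0))*(-18) + 23) = 40 + ((33/4 + (¼)*9)*(-18) + 23) = 40 + ((33/4 + 9/4)*(-18) + 23) = 40 + ((21/2)*(-18) + 23) = 40 + (-189 + 23) = 40 - 166 = -126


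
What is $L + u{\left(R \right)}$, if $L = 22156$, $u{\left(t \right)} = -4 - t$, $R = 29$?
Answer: $22123$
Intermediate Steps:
$L + u{\left(R \right)} = 22156 - 33 = 22123$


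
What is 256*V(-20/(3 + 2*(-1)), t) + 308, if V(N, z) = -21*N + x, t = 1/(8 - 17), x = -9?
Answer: 105524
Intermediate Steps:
t = -1/9 (t = 1/(-9) = -1/9 ≈ -0.11111)
V(N, z) = -9 - 21*N (V(N, z) = -21*N - 9 = -9 - 21*N)
256*V(-20/(3 + 2*(-1)), t) + 308 = 256*(-9 - (-420)/(3 + 2*(-1))) + 308 = 256*(-9 - (-420)/(3 - 2)) + 308 = 256*(-9 - (-420)/1) + 308 = 256*(-9 - (-420)) + 308 = 256*(-9 - 21*(-20)) + 308 = 256*(-9 + 420) + 308 = 256*411 + 308 = 105216 + 308 = 105524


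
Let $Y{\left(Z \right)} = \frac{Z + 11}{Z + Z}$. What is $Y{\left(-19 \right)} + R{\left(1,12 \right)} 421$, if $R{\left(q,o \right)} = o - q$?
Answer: $\frac{87993}{19} \approx 4631.2$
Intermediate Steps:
$Y{\left(Z \right)} = \frac{11 + Z}{2 Z}$
$Y{\left(-19 \right)} + R{\left(1,12 \right)} 421 = \frac{11 - 19}{2 \left(-19\right)} + \left(12 - 1\right) 421 = \frac{1}{2} \left(- \frac{1}{19}\right) \left(-8\right) + \left(12 - 1\right) 421 = \frac{4}{19} + 11 \cdot 421 = \frac{4}{19} + 4631 = \frac{87993}{19}$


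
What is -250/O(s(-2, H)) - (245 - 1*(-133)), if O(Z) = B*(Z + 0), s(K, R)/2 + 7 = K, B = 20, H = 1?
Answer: -13583/36 ≈ -377.31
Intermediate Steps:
s(K, R) = -14 + 2*K
O(Z) = 20*Z (O(Z) = 20*(Z + 0) = 20*Z)
-250/O(s(-2, H)) - (245 - 1*(-133)) = -250*1/(20*(-14 + 2*(-2))) - (245 - 1*(-133)) = -250*1/(20*(-14 - 4)) - (245 + 133) = -250/(20*(-18)) - 1*378 = -250/(-360) - 378 = -250*(-1/360) - 378 = 25/36 - 378 = -13583/36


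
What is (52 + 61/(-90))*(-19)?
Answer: -87761/90 ≈ -975.12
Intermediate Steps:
(52 + 61/(-90))*(-19) = (52 + 61*(-1/90))*(-19) = (52 - 61/90)*(-19) = (4619/90)*(-19) = -87761/90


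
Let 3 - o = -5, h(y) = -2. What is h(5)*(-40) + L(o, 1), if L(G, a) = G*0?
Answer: 80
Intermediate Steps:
o = 8 (o = 3 - 1*(-5) = 3 + 5 = 8)
L(G, a) = 0
h(5)*(-40) + L(o, 1) = -2*(-40) + 0 = 80 + 0 = 80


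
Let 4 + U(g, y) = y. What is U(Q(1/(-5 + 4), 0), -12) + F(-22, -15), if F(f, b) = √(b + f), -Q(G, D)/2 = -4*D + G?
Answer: -16 + I*√37 ≈ -16.0 + 6.0828*I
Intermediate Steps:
Q(G, D) = -2*G + 8*D (Q(G, D) = -2*(-4*D + G) = -2*(G - 4*D) = -2*G + 8*D)
U(g, y) = -4 + y
U(Q(1/(-5 + 4), 0), -12) + F(-22, -15) = (-4 - 12) + √(-15 - 22) = -16 + √(-37) = -16 + I*√37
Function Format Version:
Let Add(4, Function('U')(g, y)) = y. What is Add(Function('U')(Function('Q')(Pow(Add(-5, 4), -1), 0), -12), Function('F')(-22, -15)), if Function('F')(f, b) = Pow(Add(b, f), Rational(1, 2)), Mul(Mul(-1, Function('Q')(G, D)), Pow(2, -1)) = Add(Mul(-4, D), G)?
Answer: Add(-16, Mul(I, Pow(37, Rational(1, 2)))) ≈ Add(-16.000, Mul(6.0828, I))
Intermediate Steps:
Function('Q')(G, D) = Add(Mul(-2, G), Mul(8, D)) (Function('Q')(G, D) = Mul(-2, Add(Mul(-4, D), G)) = Mul(-2, Add(G, Mul(-4, D))) = Add(Mul(-2, G), Mul(8, D)))
Function('U')(g, y) = Add(-4, y)
Add(Function('U')(Function('Q')(Pow(Add(-5, 4), -1), 0), -12), Function('F')(-22, -15)) = Add(Add(-4, -12), Pow(Add(-15, -22), Rational(1, 2))) = Add(-16, Pow(-37, Rational(1, 2))) = Add(-16, Mul(I, Pow(37, Rational(1, 2))))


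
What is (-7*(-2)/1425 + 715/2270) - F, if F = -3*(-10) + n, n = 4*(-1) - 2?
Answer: -15316669/646950 ≈ -23.675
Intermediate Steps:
n = -6 (n = -4 - 2 = -6)
F = 24 (F = -3*(-10) - 6 = 30 - 6 = 24)
(-7*(-2)/1425 + 715/2270) - F = (-7*(-2)/1425 + 715/2270) - 1*24 = (14*(1/1425) + 715*(1/2270)) - 24 = (14/1425 + 143/454) - 24 = 210131/646950 - 24 = -15316669/646950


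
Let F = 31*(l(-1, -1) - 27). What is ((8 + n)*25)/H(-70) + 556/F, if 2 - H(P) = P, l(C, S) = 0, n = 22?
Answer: 32651/3348 ≈ 9.7524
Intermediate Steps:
F = -837 (F = 31*(0 - 27) = 31*(-27) = -837)
H(P) = 2 - P
((8 + n)*25)/H(-70) + 556/F = ((8 + 22)*25)/(2 - 1*(-70)) + 556/(-837) = (30*25)/(2 + 70) + 556*(-1/837) = 750/72 - 556/837 = 750*(1/72) - 556/837 = 125/12 - 556/837 = 32651/3348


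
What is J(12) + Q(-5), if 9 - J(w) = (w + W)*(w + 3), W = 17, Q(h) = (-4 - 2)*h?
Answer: -396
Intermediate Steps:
Q(h) = -6*h
J(w) = 9 - (3 + w)*(17 + w) (J(w) = 9 - (w + 17)*(w + 3) = 9 - (17 + w)*(3 + w) = 9 - (3 + w)*(17 + w))
J(12) + Q(-5) = (-42 - 1*12² - 20*12) - 6*(-5) = (-42 - 1*144 - 240) + 30 = (-42 - 144 - 240) + 30 = -426 + 30 = -396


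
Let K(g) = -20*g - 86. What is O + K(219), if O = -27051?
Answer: -31517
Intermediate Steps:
K(g) = -86 - 20*g
O + K(219) = -27051 + (-86 - 20*219) = -27051 + (-86 - 4380) = -27051 - 4466 = -31517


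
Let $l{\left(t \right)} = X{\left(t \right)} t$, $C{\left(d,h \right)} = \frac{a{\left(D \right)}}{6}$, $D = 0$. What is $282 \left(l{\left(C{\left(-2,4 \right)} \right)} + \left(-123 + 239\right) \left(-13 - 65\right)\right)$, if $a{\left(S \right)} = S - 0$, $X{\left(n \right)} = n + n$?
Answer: $-2551536$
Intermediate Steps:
$X{\left(n \right)} = 2 n$
$a{\left(S \right)} = S$ ($a{\left(S \right)} = S + 0 = S$)
$C{\left(d,h \right)} = 0$ ($C{\left(d,h \right)} = \frac{0}{6} = 0 \cdot \frac{1}{6} = 0$)
$l{\left(t \right)} = 2 t^{2}$ ($l{\left(t \right)} = 2 t t = 2 t^{2}$)
$282 \left(l{\left(C{\left(-2,4 \right)} \right)} + \left(-123 + 239\right) \left(-13 - 65\right)\right) = 282 \left(2 \cdot 0^{2} + \left(-123 + 239\right) \left(-13 - 65\right)\right) = 282 \left(2 \cdot 0 + 116 \left(-78\right)\right) = 282 \left(0 - 9048\right) = 282 \left(-9048\right) = -2551536$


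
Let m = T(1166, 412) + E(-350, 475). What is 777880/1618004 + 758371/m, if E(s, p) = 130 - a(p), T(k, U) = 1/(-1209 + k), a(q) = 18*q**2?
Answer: 20769179871217/70637265752661 ≈ 0.29403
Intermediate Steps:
E(s, p) = 130 - 18*p**2
m = -174628161/43 (m = 1/(-1209 + 1166) + (130 - 18*475**2) = 1/(-43) + (130 - 18*225625) = -1/43 + (130 - 4061250) = -1/43 - 4061120 = -174628161/43 ≈ -4.0611e+6)
777880/1618004 + 758371/m = 777880/1618004 + 758371/(-174628161/43) = 777880*(1/1618004) + 758371*(-43/174628161) = 194470/404501 - 32609953/174628161 = 20769179871217/70637265752661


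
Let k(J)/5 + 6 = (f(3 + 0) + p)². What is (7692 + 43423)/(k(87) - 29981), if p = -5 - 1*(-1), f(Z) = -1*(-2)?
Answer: -51115/29991 ≈ -1.7043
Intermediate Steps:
f(Z) = 2
p = -4 (p = -5 + 1 = -4)
k(J) = -10 (k(J) = -30 + 5*(2 - 4)² = -30 + 5*(-2)² = -30 + 5*4 = -30 + 20 = -10)
(7692 + 43423)/(k(87) - 29981) = (7692 + 43423)/(-10 - 29981) = 51115/(-29991) = 51115*(-1/29991) = -51115/29991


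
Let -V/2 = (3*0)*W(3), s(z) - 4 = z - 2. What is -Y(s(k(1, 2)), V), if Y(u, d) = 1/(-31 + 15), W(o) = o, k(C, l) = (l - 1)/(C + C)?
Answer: 1/16 ≈ 0.062500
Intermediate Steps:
k(C, l) = (-1 + l)/(2*C) (k(C, l) = (-1 + l)/((2*C)) = (-1 + l)*(1/(2*C)) = (-1 + l)/(2*C))
s(z) = 2 + z (s(z) = 4 + (z - 2) = 4 + (-2 + z) = 2 + z)
V = 0 (V = -2*3*0*3 = -0*3 = -2*0 = 0)
Y(u, d) = -1/16 (Y(u, d) = 1/(-16) = -1/16)
-Y(s(k(1, 2)), V) = -1*(-1/16) = 1/16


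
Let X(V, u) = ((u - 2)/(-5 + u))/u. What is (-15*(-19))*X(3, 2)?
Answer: 0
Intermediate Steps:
X(V, u) = (-2 + u)/(u*(-5 + u)) (X(V, u) = ((-2 + u)/(-5 + u))/u = (-2 + u)/(u*(-5 + u)))
(-15*(-19))*X(3, 2) = (-15*(-19))*((-2 + 2)/(2*(-5 + 2))) = 285*((½)*0/(-3)) = 285*((½)*(-⅓)*0) = 285*0 = 0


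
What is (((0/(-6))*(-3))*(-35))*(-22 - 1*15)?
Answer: 0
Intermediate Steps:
(((0/(-6))*(-3))*(-35))*(-22 - 1*15) = (((0*(-⅙))*(-3))*(-35))*(-22 - 15) = ((0*(-3))*(-35))*(-37) = (0*(-35))*(-37) = 0*(-37) = 0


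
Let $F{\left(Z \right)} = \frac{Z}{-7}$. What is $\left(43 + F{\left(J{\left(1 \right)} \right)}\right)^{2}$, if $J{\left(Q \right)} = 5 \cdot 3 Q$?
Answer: $\frac{81796}{49} \approx 1669.3$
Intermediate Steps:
$J{\left(Q \right)} = 15 Q$
$F{\left(Z \right)} = - \frac{Z}{7}$ ($F{\left(Z \right)} = Z \left(- \frac{1}{7}\right) = - \frac{Z}{7}$)
$\left(43 + F{\left(J{\left(1 \right)} \right)}\right)^{2} = \left(43 - \frac{15 \cdot 1}{7}\right)^{2} = \left(43 - \frac{15}{7}\right)^{2} = \left(\frac{286}{7}\right)^{2} = \frac{81796}{49}$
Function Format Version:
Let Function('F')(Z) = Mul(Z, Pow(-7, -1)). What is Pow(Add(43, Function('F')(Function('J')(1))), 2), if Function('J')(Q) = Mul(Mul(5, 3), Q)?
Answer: Rational(81796, 49) ≈ 1669.3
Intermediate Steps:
Function('J')(Q) = Mul(15, Q)
Function('F')(Z) = Mul(Rational(-1, 7), Z) (Function('F')(Z) = Mul(Z, Rational(-1, 7)) = Mul(Rational(-1, 7), Z))
Pow(Add(43, Function('F')(Function('J')(1))), 2) = Pow(Add(43, Mul(Rational(-1, 7), Mul(15, 1))), 2) = Pow(Add(43, Mul(Rational(-1, 7), 15)), 2) = Pow(Add(43, Rational(-15, 7)), 2) = Pow(Rational(286, 7), 2) = Rational(81796, 49)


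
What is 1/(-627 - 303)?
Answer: -1/930 ≈ -0.0010753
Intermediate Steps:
1/(-627 - 303) = 1/(-930) = -1/930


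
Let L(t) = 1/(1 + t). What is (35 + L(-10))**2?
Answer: 98596/81 ≈ 1217.2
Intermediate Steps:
(35 + L(-10))**2 = (35 + 1/(1 - 10))**2 = (35 + 1/(-9))**2 = (35 - 1/9)**2 = (314/9)**2 = 98596/81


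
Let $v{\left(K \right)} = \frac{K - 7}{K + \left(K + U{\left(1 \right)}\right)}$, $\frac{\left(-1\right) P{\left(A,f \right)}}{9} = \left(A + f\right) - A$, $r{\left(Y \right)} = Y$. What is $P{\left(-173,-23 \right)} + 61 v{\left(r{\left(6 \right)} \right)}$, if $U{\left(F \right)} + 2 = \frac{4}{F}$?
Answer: $\frac{2837}{14} \approx 202.64$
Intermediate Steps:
$U{\left(F \right)} = -2 + \frac{4}{F}$
$P{\left(A,f \right)} = - 9 f$ ($P{\left(A,f \right)} = - 9 \left(\left(A + f\right) - A\right) = - 9 f$)
$v{\left(K \right)} = \frac{-7 + K}{2 + 2 K}$ ($v{\left(K \right)} = \frac{K - 7}{K - \left(2 - 4 - K\right)} = \frac{-7 + K}{K + \left(K + \left(-2 + 4 \cdot 1\right)\right)} = \frac{-7 + K}{K + \left(K + \left(-2 + 4\right)\right)} = \frac{-7 + K}{K + \left(K + 2\right)} = \frac{-7 + K}{K + \left(2 + K\right)} = \frac{-7 + K}{2 + 2 K}$)
$P{\left(-173,-23 \right)} + 61 v{\left(r{\left(6 \right)} \right)} = \left(-9\right) \left(-23\right) + 61 \frac{-7 + 6}{2 \left(1 + 6\right)} = 207 + 61 \cdot \frac{1}{2} \cdot \frac{1}{7} \left(-1\right) = 207 + 61 \left(- \frac{1}{14}\right) = 207 - \frac{61}{14} = \frac{2837}{14}$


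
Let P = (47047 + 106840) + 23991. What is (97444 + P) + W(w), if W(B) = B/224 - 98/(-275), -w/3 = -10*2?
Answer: 4239968413/15400 ≈ 2.7532e+5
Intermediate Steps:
w = 60 (w = -(-30)*2 = -3*(-20) = 60)
W(B) = 98/275 + B/224 (W(B) = B*(1/224) - 98*(-1/275) = B/224 + 98/275 = 98/275 + B/224)
P = 177878 (P = 153887 + 23991 = 177878)
(97444 + P) + W(w) = (97444 + 177878) + (98/275 + (1/224)*60) = 275322 + (98/275 + 15/56) = 275322 + 9613/15400 = 4239968413/15400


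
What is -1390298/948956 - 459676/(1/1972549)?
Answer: -430225066356982421/474478 ≈ -9.0673e+11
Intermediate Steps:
-1390298/948956 - 459676/(1/1972549) = -1390298*1/948956 - 459676/1/1972549 = -695149/474478 - 459676*1972549 = -695149/474478 - 906733434124 = -430225066356982421/474478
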